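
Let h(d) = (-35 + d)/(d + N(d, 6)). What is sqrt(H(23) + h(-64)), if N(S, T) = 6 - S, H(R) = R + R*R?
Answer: 3*sqrt(238)/2 ≈ 23.141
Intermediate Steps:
H(R) = R + R**2
h(d) = -35/6 + d/6 (h(d) = (-35 + d)/(d + (6 - d)) = (-35 + d)/6 = (-35 + d)*(1/6) = -35/6 + d/6)
sqrt(H(23) + h(-64)) = sqrt(23*(1 + 23) + (-35/6 + (1/6)*(-64))) = sqrt(23*24 + (-35/6 - 32/3)) = sqrt(552 - 33/2) = sqrt(1071/2) = 3*sqrt(238)/2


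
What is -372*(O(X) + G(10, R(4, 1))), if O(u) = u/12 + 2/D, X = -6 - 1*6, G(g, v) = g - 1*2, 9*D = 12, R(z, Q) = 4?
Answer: -3162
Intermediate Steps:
D = 4/3 (D = (⅑)*12 = 4/3 ≈ 1.3333)
G(g, v) = -2 + g (G(g, v) = g - 2 = -2 + g)
X = -12 (X = -6 - 6 = -12)
O(u) = 3/2 + u/12 (O(u) = u/12 + 2/(4/3) = u*(1/12) + 2*(¾) = u/12 + 3/2 = 3/2 + u/12)
-372*(O(X) + G(10, R(4, 1))) = -372*((3/2 + (1/12)*(-12)) + (-2 + 10)) = -372*((3/2 - 1) + 8) = -372*(½ + 8) = -372*17/2 = -3162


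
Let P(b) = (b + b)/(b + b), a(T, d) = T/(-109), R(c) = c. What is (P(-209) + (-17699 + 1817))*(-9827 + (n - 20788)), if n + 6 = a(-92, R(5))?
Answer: 53004377957/109 ≈ 4.8628e+8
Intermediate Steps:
a(T, d) = -T/109 (a(T, d) = T*(-1/109) = -T/109)
n = -562/109 (n = -6 - 1/109*(-92) = -6 + 92/109 = -562/109 ≈ -5.1560)
P(b) = 1 (P(b) = (2*b)/((2*b)) = (2*b)*(1/(2*b)) = 1)
(P(-209) + (-17699 + 1817))*(-9827 + (n - 20788)) = (1 + (-17699 + 1817))*(-9827 + (-562/109 - 20788)) = (1 - 15882)*(-9827 - 2266454/109) = -15881*(-3337597/109) = 53004377957/109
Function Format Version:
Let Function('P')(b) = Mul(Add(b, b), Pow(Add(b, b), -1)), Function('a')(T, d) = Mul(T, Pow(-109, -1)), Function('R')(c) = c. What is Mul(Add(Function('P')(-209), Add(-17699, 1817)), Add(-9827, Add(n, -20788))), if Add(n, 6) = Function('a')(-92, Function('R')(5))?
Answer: Rational(53004377957, 109) ≈ 4.8628e+8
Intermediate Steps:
Function('a')(T, d) = Mul(Rational(-1, 109), T) (Function('a')(T, d) = Mul(T, Rational(-1, 109)) = Mul(Rational(-1, 109), T))
n = Rational(-562, 109) (n = Add(-6, Mul(Rational(-1, 109), -92)) = Add(-6, Rational(92, 109)) = Rational(-562, 109) ≈ -5.1560)
Function('P')(b) = 1 (Function('P')(b) = Mul(Mul(2, b), Pow(Mul(2, b), -1)) = Mul(Mul(2, b), Mul(Rational(1, 2), Pow(b, -1))) = 1)
Mul(Add(Function('P')(-209), Add(-17699, 1817)), Add(-9827, Add(n, -20788))) = Mul(Add(1, Add(-17699, 1817)), Add(-9827, Add(Rational(-562, 109), -20788))) = Mul(Add(1, -15882), Add(-9827, Rational(-2266454, 109))) = Mul(-15881, Rational(-3337597, 109)) = Rational(53004377957, 109)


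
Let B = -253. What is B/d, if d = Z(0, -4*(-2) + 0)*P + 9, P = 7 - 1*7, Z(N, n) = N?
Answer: -253/9 ≈ -28.111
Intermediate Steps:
P = 0 (P = 7 - 7 = 0)
d = 9 (d = 0*0 + 9 = 0 + 9 = 9)
B/d = -253/9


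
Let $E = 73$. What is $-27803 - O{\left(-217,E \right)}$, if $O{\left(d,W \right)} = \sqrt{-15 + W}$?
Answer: $-27803 - \sqrt{58} \approx -27811.0$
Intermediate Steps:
$-27803 - O{\left(-217,E \right)} = -27803 - \sqrt{-15 + 73} = -27803 - \sqrt{58}$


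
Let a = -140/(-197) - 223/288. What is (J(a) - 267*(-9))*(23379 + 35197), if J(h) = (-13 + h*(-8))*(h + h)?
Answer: 1771080111687383/12574116 ≈ 1.4085e+8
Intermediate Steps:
a = -3611/56736 (a = -140*(-1/197) - 223*1/288 = 140/197 - 223/288 = -3611/56736 ≈ -0.063646)
J(h) = 2*h*(-13 - 8*h) (J(h) = (-13 - 8*h)*(2*h) = 2*h*(-13 - 8*h))
(J(a) - 267*(-9))*(23379 + 35197) = (-2*(-3611/56736)*(13 + 8*(-3611/56736)) - 267*(-9))*(23379 + 35197) = (-2*(-3611/56736)*(13 - 3611/7092) + 2403)*58576 = (-2*(-3611/56736)*88585/7092 + 2403)*58576 = (319880435/201185856 + 2403)*58576 = (483769492403/201185856)*58576 = 1771080111687383/12574116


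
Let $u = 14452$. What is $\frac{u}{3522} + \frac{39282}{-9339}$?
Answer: $- \frac{563996}{5481993} \approx -0.10288$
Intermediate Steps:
$\frac{u}{3522} + \frac{39282}{-9339} = \frac{14452}{3522} + \frac{39282}{-9339} = 14452 \cdot \frac{1}{3522} + 39282 \left(- \frac{1}{9339}\right) = \frac{7226}{1761} - \frac{13094}{3113} = - \frac{563996}{5481993}$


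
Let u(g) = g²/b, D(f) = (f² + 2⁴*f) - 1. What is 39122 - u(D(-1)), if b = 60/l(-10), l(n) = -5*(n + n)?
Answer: 116086/3 ≈ 38695.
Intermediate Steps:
D(f) = -1 + f² + 16*f (D(f) = (f² + 16*f) - 1 = -1 + f² + 16*f)
l(n) = -10*n
b = ⅗ (b = 60/((-10*(-10))) = 60/100 = 60*(1/100) = ⅗ ≈ 0.60000)
u(g) = 5*g²/3 (u(g) = g²/(⅗) = g²*(5/3) = 5*g²/3)
39122 - u(D(-1)) = 39122 - 5*(-1 + (-1)² + 16*(-1))²/3 = 39122 - 5*(-1 + 1 - 16)²/3 = 39122 - 5*(-16)²/3 = 39122 - 5*256/3 = 39122 - 1*1280/3 = 39122 - 1280/3 = 116086/3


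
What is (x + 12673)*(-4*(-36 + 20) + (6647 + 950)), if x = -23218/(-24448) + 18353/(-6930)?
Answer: 4111717439407469/42356160 ≈ 9.7075e+7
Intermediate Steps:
x = -71948351/42356160 (x = -23218*(-1/24448) + 18353*(-1/6930) = 11609/12224 - 18353/6930 = -71948351/42356160 ≈ -1.6987)
(x + 12673)*(-4*(-36 + 20) + (6647 + 950)) = (-71948351/42356160 + 12673)*(-4*(-36 + 20) + (6647 + 950)) = 536707667329*(-4*(-16) + 7597)/42356160 = 536707667329*(64 + 7597)/42356160 = (536707667329/42356160)*7661 = 4111717439407469/42356160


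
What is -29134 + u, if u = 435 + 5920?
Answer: -22779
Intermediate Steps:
u = 6355
-29134 + u = -29134 + 6355 = -22779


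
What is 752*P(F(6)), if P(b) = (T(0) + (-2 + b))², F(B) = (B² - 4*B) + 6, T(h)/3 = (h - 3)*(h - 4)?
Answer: 2033408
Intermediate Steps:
T(h) = 3*(-4 + h)*(-3 + h) (T(h) = 3*((h - 3)*(h - 4)) = 3*((-3 + h)*(-4 + h)) = 3*((-4 + h)*(-3 + h)) = 3*(-4 + h)*(-3 + h))
F(B) = 6 + B² - 4*B
P(b) = (34 + b)² (P(b) = ((36 - 21*0 + 3*0²) + (-2 + b))² = ((36 + 0 + 3*0) + (-2 + b))² = ((36 + 0 + 0) + (-2 + b))² = (36 + (-2 + b))² = (34 + b)²)
752*P(F(6)) = 752*(34 + (6 + 6² - 4*6))² = 752*(34 + (6 + 36 - 24))² = 752*(34 + 18)² = 752*52² = 752*2704 = 2033408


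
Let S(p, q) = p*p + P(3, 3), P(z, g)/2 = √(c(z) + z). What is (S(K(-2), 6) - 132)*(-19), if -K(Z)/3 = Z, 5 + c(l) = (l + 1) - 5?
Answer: 1824 - 38*I*√3 ≈ 1824.0 - 65.818*I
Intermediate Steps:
c(l) = -9 + l (c(l) = -5 + ((l + 1) - 5) = -5 + ((1 + l) - 5) = -5 + (-4 + l) = -9 + l)
K(Z) = -3*Z
P(z, g) = 2*√(-9 + 2*z) (P(z, g) = 2*√((-9 + z) + z) = 2*√(-9 + 2*z))
S(p, q) = p² + 2*I*√3 (S(p, q) = p*p + 2*√(-9 + 2*3) = p² + 2*√(-9 + 6) = p² + 2*√(-3) = p² + 2*(I*√3) = p² + 2*I*√3)
(S(K(-2), 6) - 132)*(-19) = (((-3*(-2))² + 2*I*√3) - 132)*(-19) = ((6² + 2*I*√3) - 132)*(-19) = ((36 + 2*I*√3) - 132)*(-19) = (-96 + 2*I*√3)*(-19) = 1824 - 38*I*√3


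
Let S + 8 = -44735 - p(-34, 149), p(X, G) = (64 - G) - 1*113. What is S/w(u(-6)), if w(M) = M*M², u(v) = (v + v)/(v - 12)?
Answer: -1202715/8 ≈ -1.5034e+5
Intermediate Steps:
p(X, G) = -49 - G (p(X, G) = (64 - G) - 113 = -49 - G)
u(v) = 2*v/(-12 + v) (u(v) = (2*v)/(-12 + v) = 2*v/(-12 + v))
w(M) = M³
S = -44545 (S = -8 + (-44735 - (-49 - 1*149)) = -8 + (-44735 - (-49 - 149)) = -8 + (-44735 - 1*(-198)) = -8 + (-44735 + 198) = -8 - 44537 = -44545)
S/w(u(-6)) = -44545*(-(-12 - 6)³/1728) = -44545/((2*(-6)/(-18))³) = -44545/((2*(-6)*(-1/18))³) = -44545/((⅔)³) = -44545/8/27 = -44545*27/8 = -1202715/8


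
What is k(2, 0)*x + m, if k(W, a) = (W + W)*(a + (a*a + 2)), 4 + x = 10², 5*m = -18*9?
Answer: 3678/5 ≈ 735.60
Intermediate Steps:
m = -162/5 (m = (-18*9)/5 = (⅕)*(-162) = -162/5 ≈ -32.400)
x = 96 (x = -4 + 10² = -4 + 100 = 96)
k(W, a) = 2*W*(2 + a + a²) (k(W, a) = (2*W)*(a + (a² + 2)) = (2*W)*(a + (2 + a²)) = (2*W)*(2 + a + a²) = 2*W*(2 + a + a²))
k(2, 0)*x + m = (2*2*(2 + 0 + 0²))*96 - 162/5 = (2*2*(2 + 0 + 0))*96 - 162/5 = (2*2*2)*96 - 162/5 = 8*96 - 162/5 = 768 - 162/5 = 3678/5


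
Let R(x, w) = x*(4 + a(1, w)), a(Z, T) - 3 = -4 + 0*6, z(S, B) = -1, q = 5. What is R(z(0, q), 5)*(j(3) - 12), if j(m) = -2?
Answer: 42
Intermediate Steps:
a(Z, T) = -1 (a(Z, T) = 3 + (-4 + 0*6) = 3 + (-4 + 0) = 3 - 4 = -1)
R(x, w) = 3*x (R(x, w) = x*(4 - 1) = x*3 = 3*x)
R(z(0, q), 5)*(j(3) - 12) = (3*(-1))*(-2 - 12) = -3*(-14) = 42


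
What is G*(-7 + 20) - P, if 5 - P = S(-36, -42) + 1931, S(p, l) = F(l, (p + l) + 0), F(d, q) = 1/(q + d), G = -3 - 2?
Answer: 223319/120 ≈ 1861.0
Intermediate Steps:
G = -5
F(d, q) = 1/(d + q)
S(p, l) = 1/(p + 2*l) (S(p, l) = 1/(l + ((p + l) + 0)) = 1/(l + ((l + p) + 0)) = 1/(l + (l + p)) = 1/(p + 2*l))
P = -231119/120 (P = 5 - (1/(-36 + 2*(-42)) + 1931) = 5 - (1/(-36 - 84) + 1931) = 5 - (1/(-120) + 1931) = 5 - (-1/120 + 1931) = 5 - 1*231719/120 = 5 - 231719/120 = -231119/120 ≈ -1926.0)
G*(-7 + 20) - P = -5*(-7 + 20) - 1*(-231119/120) = -5*13 + 231119/120 = -65 + 231119/120 = 223319/120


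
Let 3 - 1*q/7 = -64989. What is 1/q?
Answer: 1/454944 ≈ 2.1981e-6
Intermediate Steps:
q = 454944 (q = 21 - 7*(-64989) = 21 + 454923 = 454944)
1/q = 1/454944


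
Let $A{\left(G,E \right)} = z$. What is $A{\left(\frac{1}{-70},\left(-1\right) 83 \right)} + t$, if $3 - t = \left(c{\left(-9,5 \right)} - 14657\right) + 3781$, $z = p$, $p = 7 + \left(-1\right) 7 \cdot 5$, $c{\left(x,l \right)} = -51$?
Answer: $10902$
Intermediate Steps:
$p = -28$ ($p = 7 - 35 = -28$)
$z = -28$
$A{\left(G,E \right)} = -28$
$t = 10930$ ($t = 3 - \left(\left(-51 - 14657\right) + 3781\right) = 3 - \left(-14708 + 3781\right) = 3 - -10927 = 3 + 10927 = 10930$)
$A{\left(\frac{1}{-70},\left(-1\right) 83 \right)} + t = -28 + 10930 = 10902$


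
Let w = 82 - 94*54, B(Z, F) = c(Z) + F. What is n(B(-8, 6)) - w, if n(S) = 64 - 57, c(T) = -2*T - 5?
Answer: 5001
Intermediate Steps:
c(T) = -5 - 2*T
B(Z, F) = -5 + F - 2*Z (B(Z, F) = (-5 - 2*Z) + F = -5 + F - 2*Z)
n(S) = 7
w = -4994 (w = 82 - 5076 = -4994)
n(B(-8, 6)) - w = 7 - 1*(-4994) = 7 + 4994 = 5001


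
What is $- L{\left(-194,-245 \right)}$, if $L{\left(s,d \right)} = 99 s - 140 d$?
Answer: $-15094$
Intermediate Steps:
$L{\left(s,d \right)} = - 140 d + 99 s$
$- L{\left(-194,-245 \right)} = - (\left(-140\right) \left(-245\right) + 99 \left(-194\right)) = - (34300 - 19206) = \left(-1\right) 15094 = -15094$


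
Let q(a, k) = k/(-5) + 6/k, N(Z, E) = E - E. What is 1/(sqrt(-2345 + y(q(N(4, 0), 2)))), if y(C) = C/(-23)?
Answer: -I*sqrt(7753530)/134844 ≈ -0.02065*I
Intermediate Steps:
N(Z, E) = 0
q(a, k) = 6/k - k/5 (q(a, k) = k*(-1/5) + 6/k = -k/5 + 6/k = 6/k - k/5)
y(C) = -C/23 (y(C) = C*(-1/23) = -C/23)
1/(sqrt(-2345 + y(q(N(4, 0), 2)))) = 1/(sqrt(-2345 - (6/2 - 1/5*2)/23)) = 1/(sqrt(-2345 - (6*(1/2) - 2/5)/23)) = 1/(sqrt(-2345 - (3 - 2/5)/23)) = 1/(sqrt(-2345 - 1/23*13/5)) = 1/(sqrt(-2345 - 13/115)) = 1/(sqrt(-269688/115)) = 1/(2*I*sqrt(7753530)/115) = -I*sqrt(7753530)/134844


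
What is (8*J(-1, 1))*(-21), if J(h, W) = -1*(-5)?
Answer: -840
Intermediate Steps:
J(h, W) = 5
(8*J(-1, 1))*(-21) = (8*5)*(-21) = 40*(-21) = -840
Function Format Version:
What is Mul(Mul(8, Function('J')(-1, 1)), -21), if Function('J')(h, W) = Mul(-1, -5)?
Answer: -840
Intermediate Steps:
Function('J')(h, W) = 5
Mul(Mul(8, Function('J')(-1, 1)), -21) = Mul(Mul(8, 5), -21) = Mul(40, -21) = -840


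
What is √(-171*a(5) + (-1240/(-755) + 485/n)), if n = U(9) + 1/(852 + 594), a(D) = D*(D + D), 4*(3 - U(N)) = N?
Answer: I*√849231945357562/327821 ≈ 88.895*I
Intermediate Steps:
U(N) = 3 - N/4
a(D) = 2*D² (a(D) = D*(2*D) = 2*D²)
n = 2171/2892 (n = (3 - ¼*9) + 1/(852 + 594) = (3 - 9/4) + 1/1446 = ¾ + 1/1446 = 2171/2892 ≈ 0.75069)
√(-171*a(5) + (-1240/(-755) + 485/n)) = √(-342*5² + (-1240/(-755) + 485/(2171/2892))) = √(-342*25 + (-1240*(-1/755) + 485*(2892/2171))) = √(-171*50 + (248/151 + 1402620/2171)) = √(-8550 + 212334028/327821) = √(-2590535522/327821) = I*√849231945357562/327821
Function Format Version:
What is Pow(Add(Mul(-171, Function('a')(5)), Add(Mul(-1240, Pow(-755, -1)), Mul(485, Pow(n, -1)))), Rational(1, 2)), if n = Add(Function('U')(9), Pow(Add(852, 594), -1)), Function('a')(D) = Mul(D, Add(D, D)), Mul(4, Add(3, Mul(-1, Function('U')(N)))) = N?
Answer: Mul(Rational(1, 327821), I, Pow(849231945357562, Rational(1, 2))) ≈ Mul(88.895, I)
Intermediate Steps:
Function('U')(N) = Add(3, Mul(Rational(-1, 4), N))
Function('a')(D) = Mul(2, Pow(D, 2)) (Function('a')(D) = Mul(D, Mul(2, D)) = Mul(2, Pow(D, 2)))
n = Rational(2171, 2892) (n = Add(Add(3, Mul(Rational(-1, 4), 9)), Pow(Add(852, 594), -1)) = Add(Add(3, Rational(-9, 4)), Pow(1446, -1)) = Add(Rational(3, 4), Rational(1, 1446)) = Rational(2171, 2892) ≈ 0.75069)
Pow(Add(Mul(-171, Function('a')(5)), Add(Mul(-1240, Pow(-755, -1)), Mul(485, Pow(n, -1)))), Rational(1, 2)) = Pow(Add(Mul(-171, Mul(2, Pow(5, 2))), Add(Mul(-1240, Pow(-755, -1)), Mul(485, Pow(Rational(2171, 2892), -1)))), Rational(1, 2)) = Pow(Add(Mul(-171, Mul(2, 25)), Add(Mul(-1240, Rational(-1, 755)), Mul(485, Rational(2892, 2171)))), Rational(1, 2)) = Pow(Add(Mul(-171, 50), Add(Rational(248, 151), Rational(1402620, 2171))), Rational(1, 2)) = Pow(Add(-8550, Rational(212334028, 327821)), Rational(1, 2)) = Pow(Rational(-2590535522, 327821), Rational(1, 2)) = Mul(Rational(1, 327821), I, Pow(849231945357562, Rational(1, 2)))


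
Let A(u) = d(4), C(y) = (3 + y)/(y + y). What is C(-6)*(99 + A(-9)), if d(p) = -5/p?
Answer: 391/16 ≈ 24.438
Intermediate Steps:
C(y) = (3 + y)/(2*y) (C(y) = (3 + y)/((2*y)) = (3 + y)*(1/(2*y)) = (3 + y)/(2*y))
A(u) = -5/4
C(-6)*(99 + A(-9)) = ((1/2)*(3 - 6)/(-6))*(99 - 5/4) = ((1/2)*(-1/6)*(-3))*(391/4) = (1/4)*(391/4) = 391/16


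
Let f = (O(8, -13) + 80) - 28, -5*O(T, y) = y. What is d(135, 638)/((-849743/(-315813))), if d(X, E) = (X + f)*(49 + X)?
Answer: 55087893216/4248715 ≈ 12966.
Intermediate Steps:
O(T, y) = -y/5
f = 273/5 (f = (-1/5*(-13) + 80) - 28 = (13/5 + 80) - 28 = 413/5 - 28 = 273/5 ≈ 54.600)
d(X, E) = (49 + X)*(273/5 + X) (d(X, E) = (X + 273/5)*(49 + X) = (273/5 + X)*(49 + X) = (49 + X)*(273/5 + X))
d(135, 638)/((-849743/(-315813))) = (13377/5 + 135**2 + (518/5)*135)/((-849743/(-315813))) = (13377/5 + 18225 + 13986)/((-849743*(-1/315813))) = 174432/(5*(849743/315813)) = (174432/5)*(315813/849743) = 55087893216/4248715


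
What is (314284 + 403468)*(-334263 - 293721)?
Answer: -450736771968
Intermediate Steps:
(314284 + 403468)*(-334263 - 293721) = 717752*(-627984) = -450736771968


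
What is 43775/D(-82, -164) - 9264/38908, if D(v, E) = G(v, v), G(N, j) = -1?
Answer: -425801741/9727 ≈ -43775.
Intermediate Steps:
D(v, E) = -1
43775/D(-82, -164) - 9264/38908 = 43775/(-1) - 9264/38908 = 43775*(-1) - 9264*1/38908 = -43775 - 2316/9727 = -425801741/9727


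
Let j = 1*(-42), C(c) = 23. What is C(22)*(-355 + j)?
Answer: -9131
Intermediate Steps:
j = -42
C(22)*(-355 + j) = 23*(-355 - 42) = 23*(-397) = -9131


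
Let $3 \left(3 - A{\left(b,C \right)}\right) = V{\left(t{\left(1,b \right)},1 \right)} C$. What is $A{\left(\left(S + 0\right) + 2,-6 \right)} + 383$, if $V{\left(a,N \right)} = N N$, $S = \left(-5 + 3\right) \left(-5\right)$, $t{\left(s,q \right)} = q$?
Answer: $388$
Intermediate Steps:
$S = 10$ ($S = \left(-2\right) \left(-5\right) = 10$)
$V{\left(a,N \right)} = N^{2}$
$A{\left(b,C \right)} = 3 - \frac{C}{3}$ ($A{\left(b,C \right)} = 3 - \frac{1^{2} C}{3} = 3 - \frac{1 C}{3} = 3 - \frac{C}{3}$)
$A{\left(\left(S + 0\right) + 2,-6 \right)} + 383 = \left(3 - -2\right) + 383 = \left(3 + 2\right) + 383 = 5 + 383 = 388$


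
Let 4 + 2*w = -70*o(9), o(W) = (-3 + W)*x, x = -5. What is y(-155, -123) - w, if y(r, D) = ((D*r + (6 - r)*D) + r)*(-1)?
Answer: -155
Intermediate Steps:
o(W) = 15 - 5*W (o(W) = (-3 + W)*(-5) = 15 - 5*W)
y(r, D) = -r - D*r - D*(6 - r) (y(r, D) = ((D*r + D*(6 - r)) + r)*(-1) = (r + D*r + D*(6 - r))*(-1) = -r - D*r - D*(6 - r))
w = 1048 (w = -2 + (-70*(15 - 5*9))/2 = -2 + (-70*(15 - 45))/2 = -2 + (-70*(-30))/2 = -2 + (1/2)*2100 = -2 + 1050 = 1048)
y(-155, -123) - w = (-1*(-155) - 6*(-123)) - 1*1048 = (155 + 738) - 1048 = 893 - 1048 = -155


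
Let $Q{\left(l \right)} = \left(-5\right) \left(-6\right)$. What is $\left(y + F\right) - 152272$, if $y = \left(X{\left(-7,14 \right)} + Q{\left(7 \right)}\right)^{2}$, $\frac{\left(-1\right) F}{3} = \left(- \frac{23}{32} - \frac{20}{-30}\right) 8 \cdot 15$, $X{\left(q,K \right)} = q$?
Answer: $- \frac{606897}{4} \approx -1.5172 \cdot 10^{5}$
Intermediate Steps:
$F = \frac{75}{4}$ ($F = - 3 \left(- \frac{23}{32} - \frac{20}{-30}\right) 8 \cdot 15 = - 3 \left(\left(-23\right) \frac{1}{32} - - \frac{2}{3}\right) 8 \cdot 15 = - 3 \left(- \frac{23}{32} + \frac{2}{3}\right) 8 \cdot 15 = - 3 \left(- \frac{5}{96}\right) 8 \cdot 15 = - 3 \left(\left(- \frac{5}{12}\right) 15\right) = \left(-3\right) \left(- \frac{25}{4}\right) = \frac{75}{4} \approx 18.75$)
$Q{\left(l \right)} = 30$
$y = 529$ ($y = \left(-7 + 30\right)^{2} = 23^{2} = 529$)
$\left(y + F\right) - 152272 = \left(529 + \frac{75}{4}\right) - 152272 = \frac{2191}{4} - 152272 = - \frac{606897}{4}$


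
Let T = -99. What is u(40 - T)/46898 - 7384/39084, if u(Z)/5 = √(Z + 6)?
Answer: -1846/9771 + 5*√145/46898 ≈ -0.18764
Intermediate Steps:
u(Z) = 5*√(6 + Z) (u(Z) = 5*√(Z + 6) = 5*√(6 + Z))
u(40 - T)/46898 - 7384/39084 = (5*√(6 + (40 - 1*(-99))))/46898 - 7384/39084 = (5*√(6 + (40 + 99)))*(1/46898) - 7384*1/39084 = (5*√(6 + 139))*(1/46898) - 1846/9771 = (5*√145)*(1/46898) - 1846/9771 = 5*√145/46898 - 1846/9771 = -1846/9771 + 5*√145/46898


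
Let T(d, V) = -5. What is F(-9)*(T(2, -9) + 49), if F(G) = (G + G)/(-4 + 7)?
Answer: -264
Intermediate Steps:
F(G) = 2*G/3 (F(G) = (2*G)/3 = (2*G)*(⅓) = 2*G/3)
F(-9)*(T(2, -9) + 49) = ((⅔)*(-9))*(-5 + 49) = -6*44 = -264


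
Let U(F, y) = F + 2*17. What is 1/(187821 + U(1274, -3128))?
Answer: 1/189129 ≈ 5.2874e-6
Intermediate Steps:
U(F, y) = 34 + F (U(F, y) = F + 34 = 34 + F)
1/(187821 + U(1274, -3128)) = 1/(187821 + (34 + 1274)) = 1/(187821 + 1308) = 1/189129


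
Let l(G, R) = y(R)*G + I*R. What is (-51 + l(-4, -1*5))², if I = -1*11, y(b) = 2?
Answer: 16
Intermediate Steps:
I = -11
l(G, R) = -11*R + 2*G (l(G, R) = 2*G - 11*R = -11*R + 2*G)
(-51 + l(-4, -1*5))² = (-51 + (-(-11)*5 + 2*(-4)))² = (-51 + (-11*(-5) - 8))² = (-51 + (55 - 8))² = (-51 + 47)² = (-4)² = 16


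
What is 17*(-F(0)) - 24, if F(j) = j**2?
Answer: -24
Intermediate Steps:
17*(-F(0)) - 24 = 17*(-1*0**2) - 24 = 17*(-1*0) - 24 = 17*0 - 24 = 0 - 24 = -24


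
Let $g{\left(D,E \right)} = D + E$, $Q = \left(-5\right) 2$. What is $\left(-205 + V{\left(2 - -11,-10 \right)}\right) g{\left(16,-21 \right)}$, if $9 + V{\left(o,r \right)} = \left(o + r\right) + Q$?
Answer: $1105$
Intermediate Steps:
$Q = -10$
$V{\left(o,r \right)} = -19 + o + r$ ($V{\left(o,r \right)} = -9 - \left(10 - o - r\right) = -9 + \left(-10 + o + r\right) = -19 + o + r$)
$\left(-205 + V{\left(2 - -11,-10 \right)}\right) g{\left(16,-21 \right)} = \left(-205 - 16\right) \left(16 - 21\right) = \left(-205 - 16\right) \left(-5\right) = \left(-221\right) \left(-5\right) = 1105$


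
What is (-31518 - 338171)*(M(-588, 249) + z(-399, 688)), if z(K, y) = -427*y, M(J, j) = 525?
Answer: 108411668939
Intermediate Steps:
(-31518 - 338171)*(M(-588, 249) + z(-399, 688)) = (-31518 - 338171)*(525 - 427*688) = -369689*(525 - 293776) = -369689*(-293251) = 108411668939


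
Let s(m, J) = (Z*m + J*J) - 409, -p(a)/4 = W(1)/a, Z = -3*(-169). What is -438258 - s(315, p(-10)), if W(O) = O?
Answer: -14938854/25 ≈ -5.9755e+5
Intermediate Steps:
Z = 507
p(a) = -4/a
s(m, J) = -409 + J**2 + 507*m (s(m, J) = (507*m + J*J) - 409 = (507*m + J**2) - 409 = (J**2 + 507*m) - 409 = -409 + J**2 + 507*m)
-438258 - s(315, p(-10)) = -438258 - (-409 + (-4/(-10))**2 + 507*315) = -438258 - (-409 + (-4*(-1/10))**2 + 159705) = -438258 - (-409 + (2/5)**2 + 159705) = -438258 - (-409 + 4/25 + 159705) = -438258 - 1*3982404/25 = -438258 - 3982404/25 = -14938854/25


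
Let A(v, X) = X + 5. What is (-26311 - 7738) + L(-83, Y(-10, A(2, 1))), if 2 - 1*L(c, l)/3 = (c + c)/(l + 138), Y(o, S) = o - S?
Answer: -2076374/61 ≈ -34039.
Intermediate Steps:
A(v, X) = 5 + X
L(c, l) = 6 - 6*c/(138 + l) (L(c, l) = 6 - 3*(c + c)/(l + 138) = 6 - 3*2*c/(138 + l) = 6 - 6*c/(138 + l))
(-26311 - 7738) + L(-83, Y(-10, A(2, 1))) = (-26311 - 7738) + 6*(138 + (-10 - (5 + 1)) - 1*(-83))/(138 + (-10 - (5 + 1))) = -34049 + 6*(138 + (-10 - 1*6) + 83)/(138 + (-10 - 1*6)) = -34049 + 6*(138 + (-10 - 6) + 83)/(138 + (-10 - 6)) = -34049 + 6*(138 - 16 + 83)/(138 - 16) = -34049 + 6*205/122 = -34049 + 6*(1/122)*205 = -34049 + 615/61 = -2076374/61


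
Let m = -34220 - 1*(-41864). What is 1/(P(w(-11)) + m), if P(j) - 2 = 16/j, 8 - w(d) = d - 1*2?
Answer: 21/160582 ≈ 0.00013077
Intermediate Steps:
m = 7644 (m = -34220 + 41864 = 7644)
w(d) = 10 - d (w(d) = 8 - (d - 1*2) = 8 - (d - 2) = 8 - (-2 + d) = 8 + (2 - d) = 10 - d)
P(j) = 2 + 16/j
1/(P(w(-11)) + m) = 1/((2 + 16/(10 - 1*(-11))) + 7644) = 1/((2 + 16/(10 + 11)) + 7644) = 1/((2 + 16/21) + 7644) = 1/(58/21 + 7644) = 1/(160582/21) = 21/160582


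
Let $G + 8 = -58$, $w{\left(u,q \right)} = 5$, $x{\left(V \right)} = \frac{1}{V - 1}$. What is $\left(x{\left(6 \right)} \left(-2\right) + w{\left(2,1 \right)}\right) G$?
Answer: $- \frac{1518}{5} \approx -303.6$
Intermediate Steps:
$x{\left(V \right)} = \frac{1}{-1 + V}$
$G = -66$ ($G = -8 - 58 = -66$)
$\left(x{\left(6 \right)} \left(-2\right) + w{\left(2,1 \right)}\right) G = \left(\frac{1}{-1 + 6} \left(-2\right) + 5\right) \left(-66\right) = \left(\frac{1}{5} \left(-2\right) + 5\right) \left(-66\right) = \left(- \frac{2}{5} + 5\right) \left(-66\right) = \frac{23}{5} \left(-66\right) = - \frac{1518}{5}$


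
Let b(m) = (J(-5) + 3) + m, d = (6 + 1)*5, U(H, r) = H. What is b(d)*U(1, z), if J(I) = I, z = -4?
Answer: 33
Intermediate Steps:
d = 35 (d = 7*5 = 35)
b(m) = -2 + m (b(m) = (-5 + 3) + m = -2 + m)
b(d)*U(1, z) = (-2 + 35)*1 = 33*1 = 33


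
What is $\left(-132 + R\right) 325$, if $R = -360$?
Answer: $-159900$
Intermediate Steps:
$\left(-132 + R\right) 325 = \left(-132 - 360\right) 325 = \left(-492\right) 325 = -159900$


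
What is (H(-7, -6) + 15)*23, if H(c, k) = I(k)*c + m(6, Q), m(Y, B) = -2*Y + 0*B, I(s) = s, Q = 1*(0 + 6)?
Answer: 1035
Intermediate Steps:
Q = 6 (Q = 1*6 = 6)
m(Y, B) = -2*Y (m(Y, B) = -2*Y + 0 = -2*Y)
H(c, k) = -12 + c*k (H(c, k) = k*c - 2*6 = c*k - 12 = -12 + c*k)
(H(-7, -6) + 15)*23 = ((-12 - 7*(-6)) + 15)*23 = ((-12 + 42) + 15)*23 = (30 + 15)*23 = 45*23 = 1035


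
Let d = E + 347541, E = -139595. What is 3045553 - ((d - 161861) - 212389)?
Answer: 3211857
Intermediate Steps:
d = 207946 (d = -139595 + 347541 = 207946)
3045553 - ((d - 161861) - 212389) = 3045553 - ((207946 - 161861) - 212389) = 3045553 - (46085 - 212389) = 3045553 - 1*(-166304) = 3045553 + 166304 = 3211857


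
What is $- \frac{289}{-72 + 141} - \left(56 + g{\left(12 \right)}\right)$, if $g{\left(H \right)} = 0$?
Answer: $- \frac{4153}{69} \approx -60.188$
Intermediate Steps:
$- \frac{289}{-72 + 141} - \left(56 + g{\left(12 \right)}\right) = - \frac{289}{-72 + 141} - 56 = - \frac{289}{69} + \left(\left(-59 + 3\right) + 0\right) = \left(-289\right) \frac{1}{69} + \left(-56 + 0\right) = - \frac{289}{69} - 56 = - \frac{4153}{69}$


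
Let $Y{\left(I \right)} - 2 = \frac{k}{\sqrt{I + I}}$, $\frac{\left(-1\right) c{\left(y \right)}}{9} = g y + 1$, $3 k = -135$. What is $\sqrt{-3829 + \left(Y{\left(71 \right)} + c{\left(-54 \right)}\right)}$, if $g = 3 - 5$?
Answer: $\frac{\sqrt{-96948512 - 6390 \sqrt{142}}}{142} \approx 69.367 i$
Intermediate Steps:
$k = -45$ ($k = \frac{1}{3} \left(-135\right) = -45$)
$g = -2$ ($g = 3 - 5 = -2$)
$c{\left(y \right)} = -9 + 18 y$ ($c{\left(y \right)} = - 9 \left(- 2 y + 1\right) = - 9 \left(1 - 2 y\right) = -9 + 18 y$)
$Y{\left(I \right)} = 2 - \frac{45 \sqrt{2}}{2 \sqrt{I}}$ ($Y{\left(I \right)} = 2 - \frac{45}{\sqrt{I + I}} = 2 - \frac{45}{\sqrt{2 I}} = 2 - \frac{45}{\sqrt{2} \sqrt{I}} = 2 - 45 \frac{\sqrt{2}}{2 \sqrt{I}} = 2 - \frac{45 \sqrt{2}}{2 \sqrt{I}}$)
$\sqrt{-3829 + \left(Y{\left(71 \right)} + c{\left(-54 \right)}\right)} = \sqrt{-3829 + \left(\left(2 - \frac{45 \sqrt{2}}{2 \sqrt{71}}\right) + \left(-9 + 18 \left(-54\right)\right)\right)} = \sqrt{-3829 + \left(\left(2 - \frac{45 \sqrt{2} \frac{\sqrt{71}}{71}}{2}\right) - 981\right)} = \sqrt{-3829 - \left(979 + \frac{45 \sqrt{142}}{142}\right)} = \sqrt{-4808 - \frac{45 \sqrt{142}}{142}}$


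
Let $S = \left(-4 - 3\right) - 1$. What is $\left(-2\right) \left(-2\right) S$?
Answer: $-32$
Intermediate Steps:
$S = -8$ ($S = -7 - 1 = -8$)
$\left(-2\right) \left(-2\right) S = \left(-2\right) \left(-2\right) \left(-8\right) = 4 \left(-8\right) = -32$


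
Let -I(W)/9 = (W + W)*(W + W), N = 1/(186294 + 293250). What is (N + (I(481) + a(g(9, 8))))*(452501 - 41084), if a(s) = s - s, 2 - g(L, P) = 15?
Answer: -547749630609788397/159848 ≈ -3.4267e+12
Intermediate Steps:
g(L, P) = -13 (g(L, P) = 2 - 1*15 = 2 - 15 = -13)
a(s) = 0
N = 1/479544 ≈ 2.0853e-6
I(W) = -36*W**2 (I(W) = -9*(W + W)*(W + W) = -9*2*W*2*W = -36*W**2)
(N + (I(481) + a(g(9, 8))))*(452501 - 41084) = (1/479544 + (-36*481**2 + 0))*(452501 - 41084) = (1/479544 + (-36*231361 + 0))*411417 = (1/479544 + (-8328996 + 0))*411417 = (1/479544 - 8328996)*411417 = -3994120057823/479544*411417 = -547749630609788397/159848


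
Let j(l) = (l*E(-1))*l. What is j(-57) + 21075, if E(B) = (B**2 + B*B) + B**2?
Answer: 30822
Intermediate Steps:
E(B) = 3*B**2 (E(B) = (B**2 + B**2) + B**2 = 2*B**2 + B**2 = 3*B**2)
j(l) = 3*l**2 (j(l) = (l*(3*(-1)**2))*l = (l*(3*1))*l = (l*3)*l = (3*l)*l = 3*l**2)
j(-57) + 21075 = 3*(-57)**2 + 21075 = 3*3249 + 21075 = 9747 + 21075 = 30822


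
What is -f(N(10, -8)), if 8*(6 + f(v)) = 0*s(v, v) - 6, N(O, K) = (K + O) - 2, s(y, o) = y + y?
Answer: 27/4 ≈ 6.7500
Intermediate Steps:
s(y, o) = 2*y
N(O, K) = -2 + K + O
f(v) = -27/4 (f(v) = -6 + (0*(2*v) - 6)/8 = -6 + (0 - 6)/8 = -6 + (⅛)*(-6) = -6 - ¾ = -27/4)
-f(N(10, -8)) = -1*(-27/4) = 27/4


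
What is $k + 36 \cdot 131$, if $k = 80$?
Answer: $4796$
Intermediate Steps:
$k + 36 \cdot 131 = 80 + 36 \cdot 131 = 80 + 4716 = 4796$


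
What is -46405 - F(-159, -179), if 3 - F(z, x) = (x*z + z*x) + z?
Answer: 10355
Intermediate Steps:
F(z, x) = 3 - z - 2*x*z (F(z, x) = 3 - ((x*z + z*x) + z) = 3 - ((x*z + x*z) + z) = 3 - (2*x*z + z) = 3 - (z + 2*x*z) = 3 + (-z - 2*x*z) = 3 - z - 2*x*z)
-46405 - F(-159, -179) = -46405 - (3 - 1*(-159) - 2*(-179)*(-159)) = -46405 - (3 + 159 - 56922) = -46405 - 1*(-56760) = -46405 + 56760 = 10355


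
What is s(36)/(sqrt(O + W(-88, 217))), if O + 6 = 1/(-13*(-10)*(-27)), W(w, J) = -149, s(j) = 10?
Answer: -30*I*sqrt(212179890)/544051 ≈ -0.80322*I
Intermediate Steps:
O = -21061/3510 (O = -6 + 1/(-13*(-10)*(-27)) = -6 + 1/(130*(-27)) = -6 + 1/(-3510) = -6 - 1/3510 = -21061/3510 ≈ -6.0003)
s(36)/(sqrt(O + W(-88, 217))) = 10/(sqrt(-21061/3510 - 149)) = 10/(sqrt(-544051/3510)) = 10/((I*sqrt(212179890)/1170)) = 10*(-3*I*sqrt(212179890)/544051) = -30*I*sqrt(212179890)/544051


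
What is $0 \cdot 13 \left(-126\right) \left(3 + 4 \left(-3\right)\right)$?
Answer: $0$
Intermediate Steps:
$0 \cdot 13 \left(-126\right) \left(3 + 4 \left(-3\right)\right) = 0 \left(-126\right) \left(3 - 12\right) = 0 \left(-9\right) = 0$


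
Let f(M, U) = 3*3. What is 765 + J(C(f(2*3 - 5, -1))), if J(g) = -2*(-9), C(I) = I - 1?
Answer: 783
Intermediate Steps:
f(M, U) = 9
C(I) = -1 + I
J(g) = 18
765 + J(C(f(2*3 - 5, -1))) = 765 + 18 = 783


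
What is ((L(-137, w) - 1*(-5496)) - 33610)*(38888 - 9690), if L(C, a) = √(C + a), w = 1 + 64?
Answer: -820872572 + 175188*I*√2 ≈ -8.2087e+8 + 2.4775e+5*I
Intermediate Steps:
w = 65
((L(-137, w) - 1*(-5496)) - 33610)*(38888 - 9690) = ((√(-137 + 65) - 1*(-5496)) - 33610)*(38888 - 9690) = ((√(-72) + 5496) - 33610)*29198 = ((6*I*√2 + 5496) - 33610)*29198 = ((5496 + 6*I*√2) - 33610)*29198 = (-28114 + 6*I*√2)*29198 = -820872572 + 175188*I*√2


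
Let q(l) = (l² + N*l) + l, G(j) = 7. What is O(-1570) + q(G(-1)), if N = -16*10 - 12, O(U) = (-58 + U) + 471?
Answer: -2305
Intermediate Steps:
O(U) = 413 + U
N = -172 (N = -160 - 12 = -172)
q(l) = l² - 171*l (q(l) = (l² - 172*l) + l = l² - 171*l)
O(-1570) + q(G(-1)) = (413 - 1570) + 7*(-171 + 7) = -1157 + 7*(-164) = -1157 - 1148 = -2305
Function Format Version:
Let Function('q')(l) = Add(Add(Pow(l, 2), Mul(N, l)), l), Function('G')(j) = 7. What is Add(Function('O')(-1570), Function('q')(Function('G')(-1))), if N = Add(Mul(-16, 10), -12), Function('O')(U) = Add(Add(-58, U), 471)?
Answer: -2305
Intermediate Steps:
Function('O')(U) = Add(413, U)
N = -172 (N = Add(-160, -12) = -172)
Function('q')(l) = Add(Pow(l, 2), Mul(-171, l)) (Function('q')(l) = Add(Add(Pow(l, 2), Mul(-172, l)), l) = Add(Pow(l, 2), Mul(-171, l)))
Add(Function('O')(-1570), Function('q')(Function('G')(-1))) = Add(Add(413, -1570), Mul(7, Add(-171, 7))) = Add(-1157, Mul(7, -164)) = Add(-1157, -1148) = -2305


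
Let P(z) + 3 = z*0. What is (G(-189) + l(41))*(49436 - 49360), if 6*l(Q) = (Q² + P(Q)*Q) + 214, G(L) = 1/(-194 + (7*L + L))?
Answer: 57437494/2559 ≈ 22445.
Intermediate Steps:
P(z) = -3 (P(z) = -3 + z*0 = -3 + 0 = -3)
G(L) = 1/(-194 + 8*L)
l(Q) = 107/3 - Q/2 + Q²/6 (l(Q) = ((Q² - 3*Q) + 214)/6 = (214 + Q² - 3*Q)/6 = 107/3 - Q/2 + Q²/6)
(G(-189) + l(41))*(49436 - 49360) = (1/(2*(-97 + 4*(-189))) + (107/3 - ½*41 + (⅙)*41²))*(49436 - 49360) = (1/(2*(-97 - 756)) + (107/3 - 41/2 + (⅙)*1681))*76 = ((½)/(-853) + (107/3 - 41/2 + 1681/6))*76 = ((½)*(-1/853) + 886/3)*76 = (-1/1706 + 886/3)*76 = (1511513/5118)*76 = 57437494/2559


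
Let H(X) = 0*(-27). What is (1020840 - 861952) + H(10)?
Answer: 158888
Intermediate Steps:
H(X) = 0
(1020840 - 861952) + H(10) = (1020840 - 861952) + 0 = 158888 + 0 = 158888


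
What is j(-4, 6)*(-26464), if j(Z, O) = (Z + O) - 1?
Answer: -26464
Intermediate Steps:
j(Z, O) = -1 + O + Z (j(Z, O) = (O + Z) - 1 = -1 + O + Z)
j(-4, 6)*(-26464) = (-1 + 6 - 4)*(-26464) = 1*(-26464) = -26464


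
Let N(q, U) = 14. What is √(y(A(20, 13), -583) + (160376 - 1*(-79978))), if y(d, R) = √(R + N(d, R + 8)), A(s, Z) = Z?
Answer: √(240354 + I*√569) ≈ 490.26 + 0.024*I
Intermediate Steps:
y(d, R) = √(14 + R) (y(d, R) = √(R + 14) = √(14 + R))
√(y(A(20, 13), -583) + (160376 - 1*(-79978))) = √(√(14 - 583) + (160376 - 1*(-79978))) = √(√(-569) + (160376 + 79978)) = √(I*√569 + 240354) = √(240354 + I*√569)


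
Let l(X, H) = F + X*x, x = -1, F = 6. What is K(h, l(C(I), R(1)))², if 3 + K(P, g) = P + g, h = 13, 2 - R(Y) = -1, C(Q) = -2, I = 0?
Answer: 324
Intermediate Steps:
R(Y) = 3 (R(Y) = 2 - 1*(-1) = 2 + 1 = 3)
l(X, H) = 6 - X (l(X, H) = 6 + X*(-1) = 6 - X)
K(P, g) = -3 + P + g (K(P, g) = -3 + (P + g) = -3 + P + g)
K(h, l(C(I), R(1)))² = (-3 + 13 + (6 - 1*(-2)))² = (-3 + 13 + (6 + 2))² = (-3 + 13 + 8)² = 18² = 324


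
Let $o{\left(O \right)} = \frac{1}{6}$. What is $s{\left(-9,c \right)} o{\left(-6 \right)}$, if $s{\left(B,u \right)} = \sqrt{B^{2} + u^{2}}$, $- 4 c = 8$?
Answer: $\frac{\sqrt{85}}{6} \approx 1.5366$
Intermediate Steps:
$o{\left(O \right)} = \frac{1}{6}$
$c = -2$ ($c = \left(- \frac{1}{4}\right) 8 = -2$)
$s{\left(-9,c \right)} o{\left(-6 \right)} = \sqrt{\left(-9\right)^{2} + \left(-2\right)^{2}} \cdot \frac{1}{6} = \sqrt{81 + 4} \cdot \frac{1}{6} = \sqrt{85} \cdot \frac{1}{6} = \frac{\sqrt{85}}{6}$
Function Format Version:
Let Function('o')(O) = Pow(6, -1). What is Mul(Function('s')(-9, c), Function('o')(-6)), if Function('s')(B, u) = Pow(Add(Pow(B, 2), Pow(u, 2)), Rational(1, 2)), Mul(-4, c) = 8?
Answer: Mul(Rational(1, 6), Pow(85, Rational(1, 2))) ≈ 1.5366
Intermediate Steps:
Function('o')(O) = Rational(1, 6)
c = -2 (c = Mul(Rational(-1, 4), 8) = -2)
Mul(Function('s')(-9, c), Function('o')(-6)) = Mul(Pow(Add(Pow(-9, 2), Pow(-2, 2)), Rational(1, 2)), Rational(1, 6)) = Mul(Pow(Add(81, 4), Rational(1, 2)), Rational(1, 6)) = Mul(Pow(85, Rational(1, 2)), Rational(1, 6)) = Mul(Rational(1, 6), Pow(85, Rational(1, 2)))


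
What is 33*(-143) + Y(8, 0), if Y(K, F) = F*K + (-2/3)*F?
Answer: -4719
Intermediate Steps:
Y(K, F) = -2*F/3 + F*K (Y(K, F) = F*K + (-2*⅓)*F = F*K - 2*F/3 = -2*F/3 + F*K)
33*(-143) + Y(8, 0) = 33*(-143) + (⅓)*0*(-2 + 3*8) = -4719 + (⅓)*0*(-2 + 24) = -4719 + (⅓)*0*22 = -4719 + 0 = -4719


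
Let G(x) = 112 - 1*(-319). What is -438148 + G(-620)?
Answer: -437717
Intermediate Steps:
G(x) = 431 (G(x) = 112 + 319 = 431)
-438148 + G(-620) = -438148 + 431 = -437717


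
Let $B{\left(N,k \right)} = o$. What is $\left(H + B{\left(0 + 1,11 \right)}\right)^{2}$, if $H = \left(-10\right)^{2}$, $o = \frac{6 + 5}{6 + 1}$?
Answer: $\frac{505521}{49} \approx 10317.0$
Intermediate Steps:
$o = \frac{11}{7} \approx 1.5714$
$B{\left(N,k \right)} = \frac{11}{7}$
$H = 100$
$\left(H + B{\left(0 + 1,11 \right)}\right)^{2} = \left(100 + \frac{11}{7}\right)^{2} = \left(\frac{711}{7}\right)^{2} = \frac{505521}{49}$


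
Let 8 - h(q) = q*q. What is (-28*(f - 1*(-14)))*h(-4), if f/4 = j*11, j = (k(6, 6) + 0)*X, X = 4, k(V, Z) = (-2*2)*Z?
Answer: -943040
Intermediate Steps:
k(V, Z) = -4*Z
j = -96 (j = (-4*6 + 0)*4 = (-24 + 0)*4 = -24*4 = -96)
f = -4224 (f = 4*(-96*11) = 4*(-1056) = -4224)
h(q) = 8 - q**2 (h(q) = 8 - q*q = 8 - q**2)
(-28*(f - 1*(-14)))*h(-4) = (-28*(-4224 - 1*(-14)))*(8 - 1*(-4)**2) = (-28*(-4224 + 14))*(8 - 1*16) = (-28*(-4210))*(8 - 16) = 117880*(-8) = -943040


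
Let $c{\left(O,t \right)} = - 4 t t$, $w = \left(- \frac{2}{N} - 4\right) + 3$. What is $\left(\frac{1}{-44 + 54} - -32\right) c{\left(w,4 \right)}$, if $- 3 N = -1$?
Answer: $- \frac{10272}{5} \approx -2054.4$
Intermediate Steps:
$N = \frac{1}{3}$ ($N = \left(- \frac{1}{3}\right) \left(-1\right) = \frac{1}{3} \approx 0.33333$)
$w = -7$ ($w = \left(- 2 \frac{1}{\frac{1}{3}} - 4\right) + 3 = \left(\left(-2\right) 3 - 4\right) + 3 = \left(-6 - 4\right) + 3 = -10 + 3 = -7$)
$c{\left(O,t \right)} = - 4 t^{2}$
$\left(\frac{1}{-44 + 54} - -32\right) c{\left(w,4 \right)} = \left(\frac{1}{-44 + 54} - -32\right) \left(- 4 \cdot 4^{2}\right) = \left(\frac{1}{10} + 32\right) \left(\left(-4\right) 16\right) = \left(\frac{1}{10} + 32\right) \left(-64\right) = \frac{321}{10} \left(-64\right) = - \frac{10272}{5}$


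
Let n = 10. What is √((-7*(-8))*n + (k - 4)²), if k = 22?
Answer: 2*√221 ≈ 29.732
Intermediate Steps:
√((-7*(-8))*n + (k - 4)²) = √(-7*(-8)*10 + (22 - 4)²) = √(56*10 + 18²) = √(560 + 324) = √884 = 2*√221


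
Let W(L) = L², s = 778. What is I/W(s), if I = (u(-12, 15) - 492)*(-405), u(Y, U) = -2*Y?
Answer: 47385/151321 ≈ 0.31314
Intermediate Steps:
I = 189540 (I = (-2*(-12) - 492)*(-405) = (24 - 492)*(-405) = -468*(-405) = 189540)
I/W(s) = 189540/(778²) = 189540/605284 = 189540*(1/605284) = 47385/151321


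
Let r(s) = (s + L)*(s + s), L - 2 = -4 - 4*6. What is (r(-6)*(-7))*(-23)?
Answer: 61824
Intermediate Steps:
L = -26 (L = 2 + (-4 - 4*6) = 2 + (-4 - 24) = 2 - 28 = -26)
r(s) = 2*s*(-26 + s) (r(s) = (s - 26)*(s + s) = (-26 + s)*(2*s) = 2*s*(-26 + s))
(r(-6)*(-7))*(-23) = ((2*(-6)*(-26 - 6))*(-7))*(-23) = ((2*(-6)*(-32))*(-7))*(-23) = (384*(-7))*(-23) = -2688*(-23) = 61824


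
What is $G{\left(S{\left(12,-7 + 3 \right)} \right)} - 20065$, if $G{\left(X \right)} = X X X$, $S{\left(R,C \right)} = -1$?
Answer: $-20066$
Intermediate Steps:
$G{\left(X \right)} = X^{3}$ ($G{\left(X \right)} = X^{2} X = X^{3}$)
$G{\left(S{\left(12,-7 + 3 \right)} \right)} - 20065 = \left(-1\right)^{3} - 20065 = -1 - 20065 = -20066$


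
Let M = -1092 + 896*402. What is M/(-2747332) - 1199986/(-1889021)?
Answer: 93514732009/185348851499 ≈ 0.50453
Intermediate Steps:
M = 359100 (M = -1092 + 360192 = 359100)
M/(-2747332) - 1199986/(-1889021) = 359100/(-2747332) - 1199986/(-1889021) = 359100*(-1/2747332) - 1199986*(-1/1889021) = -12825/98119 + 1199986/1889021 = 93514732009/185348851499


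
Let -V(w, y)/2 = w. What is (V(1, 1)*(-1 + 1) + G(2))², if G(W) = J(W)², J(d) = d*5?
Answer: 10000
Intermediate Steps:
J(d) = 5*d
V(w, y) = -2*w
G(W) = 25*W² (G(W) = (5*W)² = 25*W²)
(V(1, 1)*(-1 + 1) + G(2))² = ((-2*1)*(-1 + 1) + 25*2²)² = (-2*0 + 25*4)² = (0 + 100)² = 100² = 10000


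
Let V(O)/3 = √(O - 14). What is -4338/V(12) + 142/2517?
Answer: 142/2517 + 723*I*√2 ≈ 0.056416 + 1022.5*I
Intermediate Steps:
V(O) = 3*√(-14 + O) (V(O) = 3*√(O - 14) = 3*√(-14 + O))
-4338/V(12) + 142/2517 = -4338*1/(3*√(-14 + 12)) + 142/2517 = -4338*(-I*√2/6) + 142*(1/2517) = -4338*(-I*√2/6) + 142/2517 = -(-723)*I*√2 + 142/2517 = 723*I*√2 + 142/2517 = 142/2517 + 723*I*√2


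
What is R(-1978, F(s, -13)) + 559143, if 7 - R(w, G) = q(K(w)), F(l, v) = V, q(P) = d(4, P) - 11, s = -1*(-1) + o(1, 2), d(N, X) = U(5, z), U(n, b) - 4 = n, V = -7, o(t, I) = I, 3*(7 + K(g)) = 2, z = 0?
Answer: 559152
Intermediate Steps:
K(g) = -19/3 (K(g) = -7 + (⅓)*2 = -7 + ⅔ = -19/3)
U(n, b) = 4 + n
d(N, X) = 9 (d(N, X) = 4 + 5 = 9)
s = 3 (s = -1*(-1) + 2 = 1 + 2 = 3)
q(P) = -2 (q(P) = 9 - 11 = -2)
F(l, v) = -7
R(w, G) = 9 (R(w, G) = 7 - 1*(-2) = 7 + 2 = 9)
R(-1978, F(s, -13)) + 559143 = 9 + 559143 = 559152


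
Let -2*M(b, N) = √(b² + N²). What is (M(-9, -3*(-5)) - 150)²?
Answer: 45153/2 + 450*√34 ≈ 25200.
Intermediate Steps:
M(b, N) = -√(N² + b²)/2 (M(b, N) = -√(b² + N²)/2 = -√(N² + b²)/2)
(M(-9, -3*(-5)) - 150)² = (-√((-3*(-5))² + (-9)²)/2 - 150)² = (-√(15² + 81)/2 - 150)² = (-√(225 + 81)/2 - 150)² = (-3*√34/2 - 150)² = (-150 - 3*√34/2)²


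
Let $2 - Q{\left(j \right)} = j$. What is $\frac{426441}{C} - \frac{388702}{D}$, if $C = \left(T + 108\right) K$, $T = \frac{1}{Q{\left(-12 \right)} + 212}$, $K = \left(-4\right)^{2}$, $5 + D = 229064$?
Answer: $\frac{10961954222203}{44728809048} \approx 245.08$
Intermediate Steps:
$Q{\left(j \right)} = 2 - j$
$D = 229059$ ($D = -5 + 229064 = 229059$)
$K = 16$
$T = \frac{1}{226}$ ($T = \frac{1}{\left(2 - -12\right) + 212} = \frac{1}{\left(2 + 12\right) + 212} = \frac{1}{14 + 212} = \frac{1}{226} \approx 0.0044248$)
$C = \frac{195272}{113}$ ($C = \left(\frac{1}{226} + 108\right) 16 = \frac{24409}{226} \cdot 16 = \frac{195272}{113} \approx 1728.1$)
$\frac{426441}{C} - \frac{388702}{D} = \frac{426441}{\frac{195272}{113}} - \frac{388702}{229059} = 426441 \cdot \frac{113}{195272} - \frac{388702}{229059} = \frac{48187833}{195272} - \frac{388702}{229059} = \frac{10961954222203}{44728809048}$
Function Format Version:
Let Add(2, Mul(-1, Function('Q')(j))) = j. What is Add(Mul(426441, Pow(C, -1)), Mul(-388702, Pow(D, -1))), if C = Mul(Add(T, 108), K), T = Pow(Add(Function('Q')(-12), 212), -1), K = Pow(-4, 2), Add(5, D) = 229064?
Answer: Rational(10961954222203, 44728809048) ≈ 245.08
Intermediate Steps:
Function('Q')(j) = Add(2, Mul(-1, j))
D = 229059 (D = Add(-5, 229064) = 229059)
K = 16
T = Rational(1, 226) (T = Pow(Add(Add(2, Mul(-1, -12)), 212), -1) = Pow(Add(Add(2, 12), 212), -1) = Pow(Add(14, 212), -1) = Pow(226, -1) = Rational(1, 226) ≈ 0.0044248)
C = Rational(195272, 113) (C = Mul(Add(Rational(1, 226), 108), 16) = Mul(Rational(24409, 226), 16) = Rational(195272, 113) ≈ 1728.1)
Add(Mul(426441, Pow(C, -1)), Mul(-388702, Pow(D, -1))) = Add(Mul(426441, Pow(Rational(195272, 113), -1)), Mul(-388702, Pow(229059, -1))) = Add(Mul(426441, Rational(113, 195272)), Mul(-388702, Rational(1, 229059))) = Add(Rational(48187833, 195272), Rational(-388702, 229059)) = Rational(10961954222203, 44728809048)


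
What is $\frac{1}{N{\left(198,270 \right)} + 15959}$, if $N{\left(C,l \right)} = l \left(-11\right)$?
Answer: $\frac{1}{12989} \approx 7.6988 \cdot 10^{-5}$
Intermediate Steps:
$N{\left(C,l \right)} = - 11 l$
$\frac{1}{N{\left(198,270 \right)} + 15959} = \frac{1}{\left(-11\right) 270 + 15959} = \frac{1}{-2970 + 15959} = \frac{1}{12989}$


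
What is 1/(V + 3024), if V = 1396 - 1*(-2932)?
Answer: 1/7352 ≈ 0.00013602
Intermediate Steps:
V = 4328 (V = 1396 + 2932 = 4328)
1/(V + 3024) = 1/(4328 + 3024) = 1/7352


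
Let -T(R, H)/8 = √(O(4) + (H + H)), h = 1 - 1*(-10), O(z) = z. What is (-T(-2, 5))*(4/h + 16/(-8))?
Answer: -144*√14/11 ≈ -48.982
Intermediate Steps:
h = 11 (h = 1 + 10 = 11)
T(R, H) = -8*√(4 + 2*H) (T(R, H) = -8*√(4 + (H + H)) = -8*√(4 + 2*H))
(-T(-2, 5))*(4/h + 16/(-8)) = (-(-8)*√(4 + 2*5))*(4/11 + 16/(-8)) = (-(-8)*√(4 + 10))*(4*(1/11) + 16*(-⅛)) = (-(-8)*√14)*(4/11 - 2) = (8*√14)*(-18/11) = -144*√14/11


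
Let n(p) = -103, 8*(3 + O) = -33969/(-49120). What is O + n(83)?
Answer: -41619791/392960 ≈ -105.91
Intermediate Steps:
O = -1144911/392960 (O = -3 + (-33969/(-49120))/8 = -3 + (-33969*(-1/49120))/8 = -3 + (1/8)*(33969/49120) = -3 + 33969/392960 = -1144911/392960 ≈ -2.9136)
O + n(83) = -1144911/392960 - 103 = -41619791/392960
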